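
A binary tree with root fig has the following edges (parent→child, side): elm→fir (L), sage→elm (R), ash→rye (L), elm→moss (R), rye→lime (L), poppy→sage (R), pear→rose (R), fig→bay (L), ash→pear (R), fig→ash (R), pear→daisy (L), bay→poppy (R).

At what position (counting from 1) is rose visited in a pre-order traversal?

Pre-order visits the node, then its left subtree, then its right subtree.
Visit fig.
At fig: go left to bay.
  Visit bay.
  At bay: no left child.
  At bay: go right to poppy.
    Visit poppy.
    At poppy: no left child.
    At poppy: go right to sage.
      Visit sage.
      At sage: no left child.
      At sage: go right to elm.
        Visit elm.
        At elm: go left to fir.
          fir is a leaf — visit fir.
        At elm: go right to moss.
          moss is a leaf — visit moss.
At fig: go right to ash.
  Visit ash.
  At ash: go left to rye.
    Visit rye.
    At rye: go left to lime.
      lime is a leaf — visit lime.
    At rye: no right child.
  At ash: go right to pear.
    Visit pear.
    At pear: go left to daisy.
      daisy is a leaf — visit daisy.
    At pear: go right to rose.
      rose is a leaf — visit rose.
Full pre-order sequence: fig, bay, poppy, sage, elm, fir, moss, ash, rye, lime, pear, daisy, rose.

13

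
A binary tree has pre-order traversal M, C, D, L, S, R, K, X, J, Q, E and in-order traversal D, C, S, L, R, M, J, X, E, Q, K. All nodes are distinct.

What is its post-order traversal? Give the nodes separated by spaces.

The first element of pre-order is the root; it splits in-order into left and right subtrees.
Root M: left subtree has 5 nodes {D, C, S, L, R}, right has 5 {J, X, E, Q, K}.
  Root C: left subtree has 1 node {D}, right has 3 {S, L, R}.
    Root L: left subtree has 1 node {S}, right has 1 {R}.
  Root K: left subtree has 4 nodes {J, X, E, Q}, right has 0 { }.
    Root X: left subtree has 1 node {J}, right has 2 {E, Q}.
      Root Q: left subtree has 1 node {E}, right has 0 { }.

D S R L C J E Q X K M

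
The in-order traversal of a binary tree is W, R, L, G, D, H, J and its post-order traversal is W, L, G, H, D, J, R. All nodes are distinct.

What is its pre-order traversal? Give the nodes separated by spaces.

The last element of post-order is the root; it splits in-order into left and right subtrees.
Root R: left subtree has 1 node {W}, right has 5 {L, G, D, H, J}.
  Root J: left subtree has 4 nodes {L, G, D, H}, right has 0 { }.
    Root D: left subtree has 2 nodes {L, G}, right has 1 {H}.
      Root G: left subtree has 1 node {L}, right has 0 { }.

R W J D G L H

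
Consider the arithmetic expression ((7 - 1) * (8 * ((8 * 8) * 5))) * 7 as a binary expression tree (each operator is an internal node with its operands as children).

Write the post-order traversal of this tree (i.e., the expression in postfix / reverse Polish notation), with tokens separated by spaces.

7 1 - 8 8 8 * 5 * * * 7 *

Post-order on an expression tree gives postfix notation: for each operator, emit left operand, right operand, then the operator.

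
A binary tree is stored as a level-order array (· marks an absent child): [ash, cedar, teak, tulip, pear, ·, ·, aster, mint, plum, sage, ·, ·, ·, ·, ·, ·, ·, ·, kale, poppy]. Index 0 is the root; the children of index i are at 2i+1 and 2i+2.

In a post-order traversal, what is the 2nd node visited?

Post-order visits the left subtree, then the right subtree, then the node.
At ash: go left to cedar.
  At cedar: go left to tulip.
    At tulip: go left to aster.
      aster is a leaf — visit aster.
    At tulip: go right to mint.
      mint is a leaf — visit mint.
    Visit tulip.
  At cedar: go right to pear.
    At pear: go left to plum.
      At plum: go left to kale.
        kale is a leaf — visit kale.
      At plum: go right to poppy.
        poppy is a leaf — visit poppy.
      Visit plum.
    At pear: go right to sage.
      sage is a leaf — visit sage.
    Visit pear.
  Visit cedar.
At ash: go right to teak.
  teak is a leaf — visit teak.
Visit ash.
Full post-order sequence: aster, mint, tulip, kale, poppy, plum, sage, pear, cedar, teak, ash.

mint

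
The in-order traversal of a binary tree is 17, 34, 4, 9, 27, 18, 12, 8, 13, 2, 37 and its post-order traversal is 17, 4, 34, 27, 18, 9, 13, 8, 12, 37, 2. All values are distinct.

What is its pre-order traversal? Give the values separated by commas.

2, 12, 9, 34, 17, 4, 18, 27, 8, 13, 37

The last element of post-order is the root; it splits in-order into left and right subtrees.
Root 2: left subtree has 9 nodes {17, 34, 4, 9, 27, 18, 12, 8, 13}, right has 1 {37}.
  Root 12: left subtree has 6 nodes {17, 34, 4, 9, 27, 18}, right has 2 {8, 13}.
    Root 9: left subtree has 3 nodes {17, 34, 4}, right has 2 {27, 18}.
      Root 34: left subtree has 1 node {17}, right has 1 {4}.
      Root 18: left subtree has 1 node {27}, right has 0 { }.
    Root 8: left subtree has 0 nodes { }, right has 1 {13}.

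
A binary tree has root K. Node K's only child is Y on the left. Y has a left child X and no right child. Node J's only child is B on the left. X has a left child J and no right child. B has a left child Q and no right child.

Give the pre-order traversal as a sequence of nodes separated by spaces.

K Y X J B Q

Pre-order visits the node, then its left subtree, then its right subtree.
Visit K.
At K: go left to Y.
  Visit Y.
  At Y: go left to X.
    Visit X.
    At X: go left to J.
      Visit J.
      At J: go left to B.
        Visit B.
        At B: go left to Q.
          Q is a leaf — visit Q.
        At B: no right child.
      At J: no right child.
    At X: no right child.
  At Y: no right child.
At K: no right child.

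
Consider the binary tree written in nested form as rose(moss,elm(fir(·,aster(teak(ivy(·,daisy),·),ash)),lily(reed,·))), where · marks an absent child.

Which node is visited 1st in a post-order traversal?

moss

Post-order visits the left subtree, then the right subtree, then the node.
At rose: go left to moss.
  moss is a leaf — visit moss.
At rose: go right to elm.
  At elm: go left to fir.
    At fir: no left child.
    At fir: go right to aster.
      At aster: go left to teak.
        At teak: go left to ivy.
          At ivy: no left child.
          At ivy: go right to daisy.
            daisy is a leaf — visit daisy.
          Visit ivy.
        At teak: no right child.
        Visit teak.
      At aster: go right to ash.
        ash is a leaf — visit ash.
      Visit aster.
    Visit fir.
  At elm: go right to lily.
    At lily: go left to reed.
      reed is a leaf — visit reed.
    At lily: no right child.
    Visit lily.
  Visit elm.
Visit rose.
Full post-order sequence: moss, daisy, ivy, teak, ash, aster, fir, reed, lily, elm, rose.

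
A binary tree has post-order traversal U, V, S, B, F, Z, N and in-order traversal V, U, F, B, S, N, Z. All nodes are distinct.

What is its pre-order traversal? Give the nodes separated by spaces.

The last element of post-order is the root; it splits in-order into left and right subtrees.
Root N: left subtree has 5 nodes {V, U, F, B, S}, right has 1 {Z}.
  Root F: left subtree has 2 nodes {V, U}, right has 2 {B, S}.
    Root V: left subtree has 0 nodes { }, right has 1 {U}.
    Root B: left subtree has 0 nodes { }, right has 1 {S}.

N F V U B S Z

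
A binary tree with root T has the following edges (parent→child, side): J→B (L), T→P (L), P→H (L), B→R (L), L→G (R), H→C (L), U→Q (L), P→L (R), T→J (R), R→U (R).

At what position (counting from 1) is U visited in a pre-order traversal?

Pre-order visits the node, then its left subtree, then its right subtree.
Visit T.
At T: go left to P.
  Visit P.
  At P: go left to H.
    Visit H.
    At H: go left to C.
      C is a leaf — visit C.
    At H: no right child.
  At P: go right to L.
    Visit L.
    At L: no left child.
    At L: go right to G.
      G is a leaf — visit G.
At T: go right to J.
  Visit J.
  At J: go left to B.
    Visit B.
    At B: go left to R.
      Visit R.
      At R: no left child.
      At R: go right to U.
        Visit U.
        At U: go left to Q.
          Q is a leaf — visit Q.
        At U: no right child.
    At B: no right child.
  At J: no right child.
Full pre-order sequence: T, P, H, C, L, G, J, B, R, U, Q.

10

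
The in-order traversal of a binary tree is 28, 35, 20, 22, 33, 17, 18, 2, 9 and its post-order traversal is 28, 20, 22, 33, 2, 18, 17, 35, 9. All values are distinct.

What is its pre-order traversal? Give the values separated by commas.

9, 35, 28, 17, 33, 22, 20, 18, 2

The last element of post-order is the root; it splits in-order into left and right subtrees.
Root 9: left subtree has 8 nodes {28, 35, 20, 22, 33, 17, 18, 2}, right has 0 { }.
  Root 35: left subtree has 1 node {28}, right has 6 {20, 22, 33, 17, 18, 2}.
    Root 17: left subtree has 3 nodes {20, 22, 33}, right has 2 {18, 2}.
      Root 33: left subtree has 2 nodes {20, 22}, right has 0 { }.
        Root 22: left subtree has 1 node {20}, right has 0 { }.
      Root 18: left subtree has 0 nodes { }, right has 1 {2}.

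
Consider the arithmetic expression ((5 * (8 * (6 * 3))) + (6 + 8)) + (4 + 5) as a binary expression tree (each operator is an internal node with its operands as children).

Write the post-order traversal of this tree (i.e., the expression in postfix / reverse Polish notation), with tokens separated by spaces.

Post-order on an expression tree gives postfix notation: for each operator, emit left operand, right operand, then the operator.

5 8 6 3 * * * 6 8 + + 4 5 + +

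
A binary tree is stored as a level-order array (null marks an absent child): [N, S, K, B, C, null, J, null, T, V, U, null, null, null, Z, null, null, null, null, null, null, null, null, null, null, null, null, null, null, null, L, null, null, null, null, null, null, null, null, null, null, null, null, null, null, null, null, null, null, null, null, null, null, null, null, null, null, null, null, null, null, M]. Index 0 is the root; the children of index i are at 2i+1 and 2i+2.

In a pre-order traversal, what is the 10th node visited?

Pre-order visits the node, then its left subtree, then its right subtree.
Visit N.
At N: go left to S.
  Visit S.
  At S: go left to B.
    Visit B.
    At B: no left child.
    At B: go right to T.
      T is a leaf — visit T.
  At S: go right to C.
    Visit C.
    At C: go left to V.
      V is a leaf — visit V.
    At C: go right to U.
      U is a leaf — visit U.
At N: go right to K.
  Visit K.
  At K: no left child.
  At K: go right to J.
    Visit J.
    At J: no left child.
    At J: go right to Z.
      Visit Z.
      At Z: no left child.
      At Z: go right to L.
        Visit L.
        At L: go left to M.
          M is a leaf — visit M.
        At L: no right child.
Full pre-order sequence: N, S, B, T, C, V, U, K, J, Z, L, M.

Z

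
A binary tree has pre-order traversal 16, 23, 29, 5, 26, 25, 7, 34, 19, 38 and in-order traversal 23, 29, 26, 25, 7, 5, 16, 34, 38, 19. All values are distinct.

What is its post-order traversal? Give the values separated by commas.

7, 25, 26, 5, 29, 23, 38, 19, 34, 16

The first element of pre-order is the root; it splits in-order into left and right subtrees.
Root 16: left subtree has 6 nodes {23, 29, 26, 25, 7, 5}, right has 3 {34, 38, 19}.
  Root 23: left subtree has 0 nodes { }, right has 5 {29, 26, 25, 7, 5}.
    Root 29: left subtree has 0 nodes { }, right has 4 {26, 25, 7, 5}.
      Root 5: left subtree has 3 nodes {26, 25, 7}, right has 0 { }.
        Root 26: left subtree has 0 nodes { }, right has 2 {25, 7}.
          Root 25: left subtree has 0 nodes { }, right has 1 {7}.
  Root 34: left subtree has 0 nodes { }, right has 2 {38, 19}.
    Root 19: left subtree has 1 node {38}, right has 0 { }.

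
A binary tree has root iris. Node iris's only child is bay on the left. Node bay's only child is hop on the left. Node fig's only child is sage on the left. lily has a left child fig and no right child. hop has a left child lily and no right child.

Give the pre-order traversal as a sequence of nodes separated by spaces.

iris bay hop lily fig sage

Pre-order visits the node, then its left subtree, then its right subtree.
Visit iris.
At iris: go left to bay.
  Visit bay.
  At bay: go left to hop.
    Visit hop.
    At hop: go left to lily.
      Visit lily.
      At lily: go left to fig.
        Visit fig.
        At fig: go left to sage.
          sage is a leaf — visit sage.
        At fig: no right child.
      At lily: no right child.
    At hop: no right child.
  At bay: no right child.
At iris: no right child.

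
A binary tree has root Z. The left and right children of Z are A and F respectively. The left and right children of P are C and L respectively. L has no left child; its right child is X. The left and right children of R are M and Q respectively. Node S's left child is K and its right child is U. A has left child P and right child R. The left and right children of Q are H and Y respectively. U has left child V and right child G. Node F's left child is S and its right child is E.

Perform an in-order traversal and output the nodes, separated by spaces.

C P L X A M R H Q Y Z K S V U G F E

In-order visits the left subtree, then the node, then the right subtree.
At Z: go left to A.
  At A: go left to P.
    At P: go left to C.
      C is a leaf — visit C.
    Visit P.
    At P: go right to L.
      At L: no left child.
      Visit L.
      At L: go right to X.
        X is a leaf — visit X.
  Visit A.
  At A: go right to R.
    At R: go left to M.
      M is a leaf — visit M.
    Visit R.
    At R: go right to Q.
      At Q: go left to H.
        H is a leaf — visit H.
      Visit Q.
      At Q: go right to Y.
        Y is a leaf — visit Y.
Visit Z.
At Z: go right to F.
  At F: go left to S.
    At S: go left to K.
      K is a leaf — visit K.
    Visit S.
    At S: go right to U.
      At U: go left to V.
        V is a leaf — visit V.
      Visit U.
      At U: go right to G.
        G is a leaf — visit G.
  Visit F.
  At F: go right to E.
    E is a leaf — visit E.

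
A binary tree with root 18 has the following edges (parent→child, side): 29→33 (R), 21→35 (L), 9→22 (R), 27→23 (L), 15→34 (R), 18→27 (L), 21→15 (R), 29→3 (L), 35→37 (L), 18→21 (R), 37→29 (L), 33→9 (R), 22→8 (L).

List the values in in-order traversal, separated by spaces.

23 27 18 3 29 33 9 8 22 37 35 21 15 34

In-order visits the left subtree, then the node, then the right subtree.
At 18: go left to 27.
  At 27: go left to 23.
    23 is a leaf — visit 23.
  Visit 27.
  At 27: no right child.
Visit 18.
At 18: go right to 21.
  At 21: go left to 35.
    At 35: go left to 37.
      At 37: go left to 29.
        At 29: go left to 3.
          3 is a leaf — visit 3.
        Visit 29.
        At 29: go right to 33.
          At 33: no left child.
          Visit 33.
          At 33: go right to 9.
            At 9: no left child.
            Visit 9.
            At 9: go right to 22.
              At 22: go left to 8.
                8 is a leaf — visit 8.
              Visit 22.
              At 22: no right child.
      Visit 37.
      At 37: no right child.
    Visit 35.
    At 35: no right child.
  Visit 21.
  At 21: go right to 15.
    At 15: no left child.
    Visit 15.
    At 15: go right to 34.
      34 is a leaf — visit 34.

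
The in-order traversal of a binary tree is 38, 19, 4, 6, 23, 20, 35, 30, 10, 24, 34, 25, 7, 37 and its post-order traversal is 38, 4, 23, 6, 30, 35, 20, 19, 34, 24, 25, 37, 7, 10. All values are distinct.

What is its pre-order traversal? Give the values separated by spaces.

10 19 38 20 6 4 23 35 30 7 25 24 34 37

The last element of post-order is the root; it splits in-order into left and right subtrees.
Root 10: left subtree has 8 nodes {38, 19, 4, 6, 23, 20, 35, 30}, right has 5 {24, 34, 25, 7, 37}.
  Root 19: left subtree has 1 node {38}, right has 6 {4, 6, 23, 20, 35, 30}.
    Root 20: left subtree has 3 nodes {4, 6, 23}, right has 2 {35, 30}.
      Root 6: left subtree has 1 node {4}, right has 1 {23}.
      Root 35: left subtree has 0 nodes { }, right has 1 {30}.
  Root 7: left subtree has 3 nodes {24, 34, 25}, right has 1 {37}.
    Root 25: left subtree has 2 nodes {24, 34}, right has 0 { }.
      Root 24: left subtree has 0 nodes { }, right has 1 {34}.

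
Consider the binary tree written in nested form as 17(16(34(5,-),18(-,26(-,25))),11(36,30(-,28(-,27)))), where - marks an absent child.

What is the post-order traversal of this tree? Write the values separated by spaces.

5 34 25 26 18 16 36 27 28 30 11 17

Post-order visits the left subtree, then the right subtree, then the node.
At 17: go left to 16.
  At 16: go left to 34.
    At 34: go left to 5.
      5 is a leaf — visit 5.
    At 34: no right child.
    Visit 34.
  At 16: go right to 18.
    At 18: no left child.
    At 18: go right to 26.
      At 26: no left child.
      At 26: go right to 25.
        25 is a leaf — visit 25.
      Visit 26.
    Visit 18.
  Visit 16.
At 17: go right to 11.
  At 11: go left to 36.
    36 is a leaf — visit 36.
  At 11: go right to 30.
    At 30: no left child.
    At 30: go right to 28.
      At 28: no left child.
      At 28: go right to 27.
        27 is a leaf — visit 27.
      Visit 28.
    Visit 30.
  Visit 11.
Visit 17.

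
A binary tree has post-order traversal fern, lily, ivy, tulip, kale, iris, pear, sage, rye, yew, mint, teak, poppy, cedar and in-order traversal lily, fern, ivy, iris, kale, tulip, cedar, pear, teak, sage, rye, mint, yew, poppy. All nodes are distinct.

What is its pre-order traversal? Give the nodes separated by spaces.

The last element of post-order is the root; it splits in-order into left and right subtrees.
Root cedar: left subtree has 6 nodes {lily, fern, ivy, iris, kale, tulip}, right has 7 {pear, teak, sage, rye, mint, yew, poppy}.
  Root iris: left subtree has 3 nodes {lily, fern, ivy}, right has 2 {kale, tulip}.
    Root ivy: left subtree has 2 nodes {lily, fern}, right has 0 { }.
      Root lily: left subtree has 0 nodes { }, right has 1 {fern}.
    Root kale: left subtree has 0 nodes { }, right has 1 {tulip}.
  Root poppy: left subtree has 6 nodes {pear, teak, sage, rye, mint, yew}, right has 0 { }.
    Root teak: left subtree has 1 node {pear}, right has 4 {sage, rye, mint, yew}.
      Root mint: left subtree has 2 nodes {sage, rye}, right has 1 {yew}.
        Root rye: left subtree has 1 node {sage}, right has 0 { }.

cedar iris ivy lily fern kale tulip poppy teak pear mint rye sage yew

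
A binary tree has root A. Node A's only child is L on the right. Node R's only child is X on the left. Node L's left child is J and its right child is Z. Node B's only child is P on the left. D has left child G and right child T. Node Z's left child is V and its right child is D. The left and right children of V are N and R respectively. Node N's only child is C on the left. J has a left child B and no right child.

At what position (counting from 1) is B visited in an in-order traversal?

In-order visits the left subtree, then the node, then the right subtree.
At A: no left child.
Visit A.
At A: go right to L.
  At L: go left to J.
    At J: go left to B.
      At B: go left to P.
        P is a leaf — visit P.
      Visit B.
      At B: no right child.
    Visit J.
    At J: no right child.
  Visit L.
  At L: go right to Z.
    At Z: go left to V.
      At V: go left to N.
        At N: go left to C.
          C is a leaf — visit C.
        Visit N.
        At N: no right child.
      Visit V.
      At V: go right to R.
        At R: go left to X.
          X is a leaf — visit X.
        Visit R.
        At R: no right child.
    Visit Z.
    At Z: go right to D.
      At D: go left to G.
        G is a leaf — visit G.
      Visit D.
      At D: go right to T.
        T is a leaf — visit T.
Full in-order sequence: A, P, B, J, L, C, N, V, X, R, Z, G, D, T.

3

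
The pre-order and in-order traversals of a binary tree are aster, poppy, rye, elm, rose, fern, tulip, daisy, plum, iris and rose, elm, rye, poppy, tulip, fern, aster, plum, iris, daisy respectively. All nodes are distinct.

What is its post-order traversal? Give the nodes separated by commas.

rose, elm, rye, tulip, fern, poppy, iris, plum, daisy, aster

The first element of pre-order is the root; it splits in-order into left and right subtrees.
Root aster: left subtree has 6 nodes {rose, elm, rye, poppy, tulip, fern}, right has 3 {plum, iris, daisy}.
  Root poppy: left subtree has 3 nodes {rose, elm, rye}, right has 2 {tulip, fern}.
    Root rye: left subtree has 2 nodes {rose, elm}, right has 0 { }.
      Root elm: left subtree has 1 node {rose}, right has 0 { }.
    Root fern: left subtree has 1 node {tulip}, right has 0 { }.
  Root daisy: left subtree has 2 nodes {plum, iris}, right has 0 { }.
    Root plum: left subtree has 0 nodes { }, right has 1 {iris}.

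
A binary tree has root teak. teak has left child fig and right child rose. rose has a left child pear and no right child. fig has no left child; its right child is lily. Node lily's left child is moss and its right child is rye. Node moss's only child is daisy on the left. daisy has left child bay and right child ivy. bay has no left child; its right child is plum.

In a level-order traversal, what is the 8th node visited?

daisy

Level-order visits nodes level by level from the root, left to right within each level.
Level 0: teak
Level 1: fig, rose
Level 2: lily, pear
Level 3: moss, rye
Level 4: daisy
Level 5: bay, ivy
Level 6: plum
Full level-order sequence: teak, fig, rose, lily, pear, moss, rye, daisy, bay, ivy, plum.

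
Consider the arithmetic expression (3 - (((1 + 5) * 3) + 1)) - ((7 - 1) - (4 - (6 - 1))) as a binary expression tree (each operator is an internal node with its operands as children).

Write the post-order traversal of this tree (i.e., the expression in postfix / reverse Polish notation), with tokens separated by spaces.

Post-order on an expression tree gives postfix notation: for each operator, emit left operand, right operand, then the operator.

3 1 5 + 3 * 1 + - 7 1 - 4 6 1 - - - -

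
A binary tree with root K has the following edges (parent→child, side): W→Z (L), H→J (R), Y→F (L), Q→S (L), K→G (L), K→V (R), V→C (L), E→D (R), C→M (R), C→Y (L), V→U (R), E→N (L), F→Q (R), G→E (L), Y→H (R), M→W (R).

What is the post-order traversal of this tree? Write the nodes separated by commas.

Post-order visits the left subtree, then the right subtree, then the node.
At K: go left to G.
  At G: go left to E.
    At E: go left to N.
      N is a leaf — visit N.
    At E: go right to D.
      D is a leaf — visit D.
    Visit E.
  At G: no right child.
  Visit G.
At K: go right to V.
  At V: go left to C.
    At C: go left to Y.
      At Y: go left to F.
        At F: no left child.
        At F: go right to Q.
          At Q: go left to S.
            S is a leaf — visit S.
          At Q: no right child.
          Visit Q.
        Visit F.
      At Y: go right to H.
        At H: no left child.
        At H: go right to J.
          J is a leaf — visit J.
        Visit H.
      Visit Y.
    At C: go right to M.
      At M: no left child.
      At M: go right to W.
        At W: go left to Z.
          Z is a leaf — visit Z.
        At W: no right child.
        Visit W.
      Visit M.
    Visit C.
  At V: go right to U.
    U is a leaf — visit U.
  Visit V.
Visit K.

N, D, E, G, S, Q, F, J, H, Y, Z, W, M, C, U, V, K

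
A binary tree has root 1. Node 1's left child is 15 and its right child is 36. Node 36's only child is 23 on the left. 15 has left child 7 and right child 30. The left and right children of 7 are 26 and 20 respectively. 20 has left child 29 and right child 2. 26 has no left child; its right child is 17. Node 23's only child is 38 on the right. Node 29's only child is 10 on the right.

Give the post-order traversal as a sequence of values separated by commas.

17, 26, 10, 29, 2, 20, 7, 30, 15, 38, 23, 36, 1

Post-order visits the left subtree, then the right subtree, then the node.
At 1: go left to 15.
  At 15: go left to 7.
    At 7: go left to 26.
      At 26: no left child.
      At 26: go right to 17.
        17 is a leaf — visit 17.
      Visit 26.
    At 7: go right to 20.
      At 20: go left to 29.
        At 29: no left child.
        At 29: go right to 10.
          10 is a leaf — visit 10.
        Visit 29.
      At 20: go right to 2.
        2 is a leaf — visit 2.
      Visit 20.
    Visit 7.
  At 15: go right to 30.
    30 is a leaf — visit 30.
  Visit 15.
At 1: go right to 36.
  At 36: go left to 23.
    At 23: no left child.
    At 23: go right to 38.
      38 is a leaf — visit 38.
    Visit 23.
  At 36: no right child.
  Visit 36.
Visit 1.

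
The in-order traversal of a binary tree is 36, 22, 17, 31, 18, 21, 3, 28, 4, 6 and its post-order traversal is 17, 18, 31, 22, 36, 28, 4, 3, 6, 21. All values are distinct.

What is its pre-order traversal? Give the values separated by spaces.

21 36 22 31 17 18 6 3 4 28

The last element of post-order is the root; it splits in-order into left and right subtrees.
Root 21: left subtree has 5 nodes {36, 22, 17, 31, 18}, right has 4 {3, 28, 4, 6}.
  Root 36: left subtree has 0 nodes { }, right has 4 {22, 17, 31, 18}.
    Root 22: left subtree has 0 nodes { }, right has 3 {17, 31, 18}.
      Root 31: left subtree has 1 node {17}, right has 1 {18}.
  Root 6: left subtree has 3 nodes {3, 28, 4}, right has 0 { }.
    Root 3: left subtree has 0 nodes { }, right has 2 {28, 4}.
      Root 4: left subtree has 1 node {28}, right has 0 { }.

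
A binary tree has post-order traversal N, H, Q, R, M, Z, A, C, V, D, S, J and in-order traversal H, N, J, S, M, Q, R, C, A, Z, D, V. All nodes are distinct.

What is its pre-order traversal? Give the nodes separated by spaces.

J H N S D C M R Q A Z V

The last element of post-order is the root; it splits in-order into left and right subtrees.
Root J: left subtree has 2 nodes {H, N}, right has 9 {S, M, Q, R, C, A, Z, D, V}.
  Root H: left subtree has 0 nodes { }, right has 1 {N}.
  Root S: left subtree has 0 nodes { }, right has 8 {M, Q, R, C, A, Z, D, V}.
    Root D: left subtree has 6 nodes {M, Q, R, C, A, Z}, right has 1 {V}.
      Root C: left subtree has 3 nodes {M, Q, R}, right has 2 {A, Z}.
        Root M: left subtree has 0 nodes { }, right has 2 {Q, R}.
          Root R: left subtree has 1 node {Q}, right has 0 { }.
        Root A: left subtree has 0 nodes { }, right has 1 {Z}.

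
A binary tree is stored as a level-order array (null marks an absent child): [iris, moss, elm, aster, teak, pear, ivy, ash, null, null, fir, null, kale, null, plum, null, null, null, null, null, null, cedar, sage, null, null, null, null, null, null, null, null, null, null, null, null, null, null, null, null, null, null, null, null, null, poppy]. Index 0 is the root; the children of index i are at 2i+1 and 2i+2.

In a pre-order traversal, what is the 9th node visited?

Pre-order visits the node, then its left subtree, then its right subtree.
Visit iris.
At iris: go left to moss.
  Visit moss.
  At moss: go left to aster.
    Visit aster.
    At aster: go left to ash.
      ash is a leaf — visit ash.
    At aster: no right child.
  At moss: go right to teak.
    Visit teak.
    At teak: no left child.
    At teak: go right to fir.
      Visit fir.
      At fir: go left to cedar.
        Visit cedar.
        At cedar: no left child.
        At cedar: go right to poppy.
          poppy is a leaf — visit poppy.
      At fir: go right to sage.
        sage is a leaf — visit sage.
At iris: go right to elm.
  Visit elm.
  At elm: go left to pear.
    Visit pear.
    At pear: no left child.
    At pear: go right to kale.
      kale is a leaf — visit kale.
  At elm: go right to ivy.
    Visit ivy.
    At ivy: no left child.
    At ivy: go right to plum.
      plum is a leaf — visit plum.
Full pre-order sequence: iris, moss, aster, ash, teak, fir, cedar, poppy, sage, elm, pear, kale, ivy, plum.

sage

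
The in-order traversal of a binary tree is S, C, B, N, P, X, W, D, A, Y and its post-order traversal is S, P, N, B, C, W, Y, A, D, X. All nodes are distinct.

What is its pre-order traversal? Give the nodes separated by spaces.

The last element of post-order is the root; it splits in-order into left and right subtrees.
Root X: left subtree has 5 nodes {S, C, B, N, P}, right has 4 {W, D, A, Y}.
  Root C: left subtree has 1 node {S}, right has 3 {B, N, P}.
    Root B: left subtree has 0 nodes { }, right has 2 {N, P}.
      Root N: left subtree has 0 nodes { }, right has 1 {P}.
  Root D: left subtree has 1 node {W}, right has 2 {A, Y}.
    Root A: left subtree has 0 nodes { }, right has 1 {Y}.

X C S B N P D W A Y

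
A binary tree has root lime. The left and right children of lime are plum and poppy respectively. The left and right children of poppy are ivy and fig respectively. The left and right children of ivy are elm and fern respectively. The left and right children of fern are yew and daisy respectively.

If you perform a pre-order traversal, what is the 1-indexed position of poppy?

Pre-order visits the node, then its left subtree, then its right subtree.
Visit lime.
At lime: go left to plum.
  plum is a leaf — visit plum.
At lime: go right to poppy.
  Visit poppy.
  At poppy: go left to ivy.
    Visit ivy.
    At ivy: go left to elm.
      elm is a leaf — visit elm.
    At ivy: go right to fern.
      Visit fern.
      At fern: go left to yew.
        yew is a leaf — visit yew.
      At fern: go right to daisy.
        daisy is a leaf — visit daisy.
  At poppy: go right to fig.
    fig is a leaf — visit fig.
Full pre-order sequence: lime, plum, poppy, ivy, elm, fern, yew, daisy, fig.

3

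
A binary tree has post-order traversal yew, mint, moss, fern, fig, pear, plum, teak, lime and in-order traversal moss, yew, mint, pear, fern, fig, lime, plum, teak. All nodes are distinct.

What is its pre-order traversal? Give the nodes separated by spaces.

lime pear moss mint yew fig fern teak plum

The last element of post-order is the root; it splits in-order into left and right subtrees.
Root lime: left subtree has 6 nodes {moss, yew, mint, pear, fern, fig}, right has 2 {plum, teak}.
  Root pear: left subtree has 3 nodes {moss, yew, mint}, right has 2 {fern, fig}.
    Root moss: left subtree has 0 nodes { }, right has 2 {yew, mint}.
      Root mint: left subtree has 1 node {yew}, right has 0 { }.
    Root fig: left subtree has 1 node {fern}, right has 0 { }.
  Root teak: left subtree has 1 node {plum}, right has 0 { }.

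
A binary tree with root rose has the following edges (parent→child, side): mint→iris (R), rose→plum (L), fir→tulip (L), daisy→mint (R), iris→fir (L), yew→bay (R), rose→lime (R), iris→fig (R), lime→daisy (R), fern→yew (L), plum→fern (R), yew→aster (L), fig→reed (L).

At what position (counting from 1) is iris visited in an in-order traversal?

In-order visits the left subtree, then the node, then the right subtree.
At rose: go left to plum.
  At plum: no left child.
  Visit plum.
  At plum: go right to fern.
    At fern: go left to yew.
      At yew: go left to aster.
        aster is a leaf — visit aster.
      Visit yew.
      At yew: go right to bay.
        bay is a leaf — visit bay.
    Visit fern.
    At fern: no right child.
Visit rose.
At rose: go right to lime.
  At lime: no left child.
  Visit lime.
  At lime: go right to daisy.
    At daisy: no left child.
    Visit daisy.
    At daisy: go right to mint.
      At mint: no left child.
      Visit mint.
      At mint: go right to iris.
        At iris: go left to fir.
          At fir: go left to tulip.
            tulip is a leaf — visit tulip.
          Visit fir.
          At fir: no right child.
        Visit iris.
        At iris: go right to fig.
          At fig: go left to reed.
            reed is a leaf — visit reed.
          Visit fig.
          At fig: no right child.
Full in-order sequence: plum, aster, yew, bay, fern, rose, lime, daisy, mint, tulip, fir, iris, reed, fig.

12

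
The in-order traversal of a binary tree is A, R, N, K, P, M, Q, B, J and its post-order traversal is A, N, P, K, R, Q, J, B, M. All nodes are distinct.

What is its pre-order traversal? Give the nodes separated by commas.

M, R, A, K, N, P, B, Q, J

The last element of post-order is the root; it splits in-order into left and right subtrees.
Root M: left subtree has 5 nodes {A, R, N, K, P}, right has 3 {Q, B, J}.
  Root R: left subtree has 1 node {A}, right has 3 {N, K, P}.
    Root K: left subtree has 1 node {N}, right has 1 {P}.
  Root B: left subtree has 1 node {Q}, right has 1 {J}.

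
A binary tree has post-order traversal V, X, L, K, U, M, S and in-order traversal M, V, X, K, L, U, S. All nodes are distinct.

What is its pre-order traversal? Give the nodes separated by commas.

S, M, U, K, X, V, L

The last element of post-order is the root; it splits in-order into left and right subtrees.
Root S: left subtree has 6 nodes {M, V, X, K, L, U}, right has 0 { }.
  Root M: left subtree has 0 nodes { }, right has 5 {V, X, K, L, U}.
    Root U: left subtree has 4 nodes {V, X, K, L}, right has 0 { }.
      Root K: left subtree has 2 nodes {V, X}, right has 1 {L}.
        Root X: left subtree has 1 node {V}, right has 0 { }.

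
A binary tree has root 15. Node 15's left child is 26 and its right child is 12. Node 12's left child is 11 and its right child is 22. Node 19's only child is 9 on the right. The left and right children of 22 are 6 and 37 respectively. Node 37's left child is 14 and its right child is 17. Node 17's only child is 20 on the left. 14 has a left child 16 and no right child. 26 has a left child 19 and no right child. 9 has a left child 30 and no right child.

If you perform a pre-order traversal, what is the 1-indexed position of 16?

12

Pre-order visits the node, then its left subtree, then its right subtree.
Visit 15.
At 15: go left to 26.
  Visit 26.
  At 26: go left to 19.
    Visit 19.
    At 19: no left child.
    At 19: go right to 9.
      Visit 9.
      At 9: go left to 30.
        30 is a leaf — visit 30.
      At 9: no right child.
  At 26: no right child.
At 15: go right to 12.
  Visit 12.
  At 12: go left to 11.
    11 is a leaf — visit 11.
  At 12: go right to 22.
    Visit 22.
    At 22: go left to 6.
      6 is a leaf — visit 6.
    At 22: go right to 37.
      Visit 37.
      At 37: go left to 14.
        Visit 14.
        At 14: go left to 16.
          16 is a leaf — visit 16.
        At 14: no right child.
      At 37: go right to 17.
        Visit 17.
        At 17: go left to 20.
          20 is a leaf — visit 20.
        At 17: no right child.
Full pre-order sequence: 15, 26, 19, 9, 30, 12, 11, 22, 6, 37, 14, 16, 17, 20.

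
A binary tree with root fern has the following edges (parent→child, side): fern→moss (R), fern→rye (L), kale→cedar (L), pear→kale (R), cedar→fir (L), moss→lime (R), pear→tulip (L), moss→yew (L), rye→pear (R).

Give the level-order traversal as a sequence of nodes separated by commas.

Level-order visits nodes level by level from the root, left to right within each level.
Level 0: fern
Level 1: rye, moss
Level 2: pear, yew, lime
Level 3: tulip, kale
Level 4: cedar
Level 5: fir

fern, rye, moss, pear, yew, lime, tulip, kale, cedar, fir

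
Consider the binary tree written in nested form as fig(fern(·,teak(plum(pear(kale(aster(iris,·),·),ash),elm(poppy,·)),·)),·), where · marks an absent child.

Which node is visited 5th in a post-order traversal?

pear

Post-order visits the left subtree, then the right subtree, then the node.
At fig: go left to fern.
  At fern: no left child.
  At fern: go right to teak.
    At teak: go left to plum.
      At plum: go left to pear.
        At pear: go left to kale.
          At kale: go left to aster.
            At aster: go left to iris.
              iris is a leaf — visit iris.
            At aster: no right child.
            Visit aster.
          At kale: no right child.
          Visit kale.
        At pear: go right to ash.
          ash is a leaf — visit ash.
        Visit pear.
      At plum: go right to elm.
        At elm: go left to poppy.
          poppy is a leaf — visit poppy.
        At elm: no right child.
        Visit elm.
      Visit plum.
    At teak: no right child.
    Visit teak.
  Visit fern.
At fig: no right child.
Visit fig.
Full post-order sequence: iris, aster, kale, ash, pear, poppy, elm, plum, teak, fern, fig.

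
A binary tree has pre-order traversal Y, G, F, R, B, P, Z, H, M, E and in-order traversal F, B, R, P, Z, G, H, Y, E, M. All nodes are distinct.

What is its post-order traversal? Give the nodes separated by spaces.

B Z P R F H G E M Y

The first element of pre-order is the root; it splits in-order into left and right subtrees.
Root Y: left subtree has 7 nodes {F, B, R, P, Z, G, H}, right has 2 {E, M}.
  Root G: left subtree has 5 nodes {F, B, R, P, Z}, right has 1 {H}.
    Root F: left subtree has 0 nodes { }, right has 4 {B, R, P, Z}.
      Root R: left subtree has 1 node {B}, right has 2 {P, Z}.
        Root P: left subtree has 0 nodes { }, right has 1 {Z}.
  Root M: left subtree has 1 node {E}, right has 0 { }.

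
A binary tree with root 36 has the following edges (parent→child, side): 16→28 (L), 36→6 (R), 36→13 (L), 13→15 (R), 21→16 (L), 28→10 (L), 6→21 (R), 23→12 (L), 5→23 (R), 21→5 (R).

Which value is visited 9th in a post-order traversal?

Post-order visits the left subtree, then the right subtree, then the node.
At 36: go left to 13.
  At 13: no left child.
  At 13: go right to 15.
    15 is a leaf — visit 15.
  Visit 13.
At 36: go right to 6.
  At 6: no left child.
  At 6: go right to 21.
    At 21: go left to 16.
      At 16: go left to 28.
        At 28: go left to 10.
          10 is a leaf — visit 10.
        At 28: no right child.
        Visit 28.
      At 16: no right child.
      Visit 16.
    At 21: go right to 5.
      At 5: no left child.
      At 5: go right to 23.
        At 23: go left to 12.
          12 is a leaf — visit 12.
        At 23: no right child.
        Visit 23.
      Visit 5.
    Visit 21.
  Visit 6.
Visit 36.
Full post-order sequence: 15, 13, 10, 28, 16, 12, 23, 5, 21, 6, 36.

21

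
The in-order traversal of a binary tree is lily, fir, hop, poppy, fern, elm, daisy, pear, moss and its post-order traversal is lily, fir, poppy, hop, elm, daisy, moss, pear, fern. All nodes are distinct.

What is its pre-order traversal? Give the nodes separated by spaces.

fern hop fir lily poppy pear daisy elm moss

The last element of post-order is the root; it splits in-order into left and right subtrees.
Root fern: left subtree has 4 nodes {lily, fir, hop, poppy}, right has 4 {elm, daisy, pear, moss}.
  Root hop: left subtree has 2 nodes {lily, fir}, right has 1 {poppy}.
    Root fir: left subtree has 1 node {lily}, right has 0 { }.
  Root pear: left subtree has 2 nodes {elm, daisy}, right has 1 {moss}.
    Root daisy: left subtree has 1 node {elm}, right has 0 { }.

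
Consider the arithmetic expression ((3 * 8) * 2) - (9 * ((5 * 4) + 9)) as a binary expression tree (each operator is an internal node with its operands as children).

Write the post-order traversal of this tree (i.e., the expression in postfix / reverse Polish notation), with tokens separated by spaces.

3 8 * 2 * 9 5 4 * 9 + * -

Post-order on an expression tree gives postfix notation: for each operator, emit left operand, right operand, then the operator.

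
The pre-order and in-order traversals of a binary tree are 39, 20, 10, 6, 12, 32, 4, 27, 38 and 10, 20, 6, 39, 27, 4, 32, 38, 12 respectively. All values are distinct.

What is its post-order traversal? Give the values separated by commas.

10, 6, 20, 27, 4, 38, 32, 12, 39

The first element of pre-order is the root; it splits in-order into left and right subtrees.
Root 39: left subtree has 3 nodes {10, 20, 6}, right has 5 {27, 4, 32, 38, 12}.
  Root 20: left subtree has 1 node {10}, right has 1 {6}.
  Root 12: left subtree has 4 nodes {27, 4, 32, 38}, right has 0 { }.
    Root 32: left subtree has 2 nodes {27, 4}, right has 1 {38}.
      Root 4: left subtree has 1 node {27}, right has 0 { }.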